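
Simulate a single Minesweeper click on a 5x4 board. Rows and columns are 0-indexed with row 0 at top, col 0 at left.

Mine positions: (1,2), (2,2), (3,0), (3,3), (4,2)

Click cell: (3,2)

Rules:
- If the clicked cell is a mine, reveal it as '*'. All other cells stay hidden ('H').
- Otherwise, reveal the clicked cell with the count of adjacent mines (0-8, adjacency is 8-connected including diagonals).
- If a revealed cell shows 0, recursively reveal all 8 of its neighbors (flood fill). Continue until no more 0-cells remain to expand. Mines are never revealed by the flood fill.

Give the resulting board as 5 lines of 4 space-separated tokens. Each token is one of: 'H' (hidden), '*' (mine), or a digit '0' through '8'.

H H H H
H H H H
H H H H
H H 3 H
H H H H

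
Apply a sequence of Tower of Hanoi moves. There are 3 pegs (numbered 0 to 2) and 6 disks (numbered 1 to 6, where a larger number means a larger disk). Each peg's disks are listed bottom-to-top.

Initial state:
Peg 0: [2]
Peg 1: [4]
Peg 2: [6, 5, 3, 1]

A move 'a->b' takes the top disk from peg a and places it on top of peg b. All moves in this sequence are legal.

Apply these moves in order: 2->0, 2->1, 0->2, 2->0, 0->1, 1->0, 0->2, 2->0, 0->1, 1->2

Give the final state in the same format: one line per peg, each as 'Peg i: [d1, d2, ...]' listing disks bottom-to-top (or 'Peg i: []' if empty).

After move 1 (2->0):
Peg 0: [2, 1]
Peg 1: [4]
Peg 2: [6, 5, 3]

After move 2 (2->1):
Peg 0: [2, 1]
Peg 1: [4, 3]
Peg 2: [6, 5]

After move 3 (0->2):
Peg 0: [2]
Peg 1: [4, 3]
Peg 2: [6, 5, 1]

After move 4 (2->0):
Peg 0: [2, 1]
Peg 1: [4, 3]
Peg 2: [6, 5]

After move 5 (0->1):
Peg 0: [2]
Peg 1: [4, 3, 1]
Peg 2: [6, 5]

After move 6 (1->0):
Peg 0: [2, 1]
Peg 1: [4, 3]
Peg 2: [6, 5]

After move 7 (0->2):
Peg 0: [2]
Peg 1: [4, 3]
Peg 2: [6, 5, 1]

After move 8 (2->0):
Peg 0: [2, 1]
Peg 1: [4, 3]
Peg 2: [6, 5]

After move 9 (0->1):
Peg 0: [2]
Peg 1: [4, 3, 1]
Peg 2: [6, 5]

After move 10 (1->2):
Peg 0: [2]
Peg 1: [4, 3]
Peg 2: [6, 5, 1]

Answer: Peg 0: [2]
Peg 1: [4, 3]
Peg 2: [6, 5, 1]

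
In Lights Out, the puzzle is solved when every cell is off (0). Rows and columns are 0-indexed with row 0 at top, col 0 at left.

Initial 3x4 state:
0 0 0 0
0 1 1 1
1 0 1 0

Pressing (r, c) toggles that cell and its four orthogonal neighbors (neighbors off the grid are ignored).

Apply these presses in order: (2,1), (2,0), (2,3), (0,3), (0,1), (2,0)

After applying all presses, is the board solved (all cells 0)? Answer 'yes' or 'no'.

After press 1 at (2,1):
0 0 0 0
0 0 1 1
0 1 0 0

After press 2 at (2,0):
0 0 0 0
1 0 1 1
1 0 0 0

After press 3 at (2,3):
0 0 0 0
1 0 1 0
1 0 1 1

After press 4 at (0,3):
0 0 1 1
1 0 1 1
1 0 1 1

After press 5 at (0,1):
1 1 0 1
1 1 1 1
1 0 1 1

After press 6 at (2,0):
1 1 0 1
0 1 1 1
0 1 1 1

Lights still on: 9

Answer: no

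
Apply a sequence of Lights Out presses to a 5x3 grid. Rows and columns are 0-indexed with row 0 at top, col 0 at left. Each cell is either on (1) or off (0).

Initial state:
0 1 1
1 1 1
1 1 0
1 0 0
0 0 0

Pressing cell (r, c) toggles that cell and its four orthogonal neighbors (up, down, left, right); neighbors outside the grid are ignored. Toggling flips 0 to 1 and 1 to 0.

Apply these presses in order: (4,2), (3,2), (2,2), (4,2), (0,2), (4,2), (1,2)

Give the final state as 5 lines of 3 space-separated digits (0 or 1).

Answer: 0 0 1
1 0 0
1 0 1
1 1 1
0 1 0

Derivation:
After press 1 at (4,2):
0 1 1
1 1 1
1 1 0
1 0 1
0 1 1

After press 2 at (3,2):
0 1 1
1 1 1
1 1 1
1 1 0
0 1 0

After press 3 at (2,2):
0 1 1
1 1 0
1 0 0
1 1 1
0 1 0

After press 4 at (4,2):
0 1 1
1 1 0
1 0 0
1 1 0
0 0 1

After press 5 at (0,2):
0 0 0
1 1 1
1 0 0
1 1 0
0 0 1

After press 6 at (4,2):
0 0 0
1 1 1
1 0 0
1 1 1
0 1 0

After press 7 at (1,2):
0 0 1
1 0 0
1 0 1
1 1 1
0 1 0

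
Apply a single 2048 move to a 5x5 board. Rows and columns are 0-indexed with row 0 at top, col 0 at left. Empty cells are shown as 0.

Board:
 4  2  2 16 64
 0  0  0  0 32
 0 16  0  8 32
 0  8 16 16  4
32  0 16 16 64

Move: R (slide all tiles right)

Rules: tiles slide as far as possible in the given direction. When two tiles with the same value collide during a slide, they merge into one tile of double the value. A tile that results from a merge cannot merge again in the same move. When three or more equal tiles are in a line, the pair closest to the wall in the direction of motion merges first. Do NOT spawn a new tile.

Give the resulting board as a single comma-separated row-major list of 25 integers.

Slide right:
row 0: [4, 2, 2, 16, 64] -> [0, 4, 4, 16, 64]
row 1: [0, 0, 0, 0, 32] -> [0, 0, 0, 0, 32]
row 2: [0, 16, 0, 8, 32] -> [0, 0, 16, 8, 32]
row 3: [0, 8, 16, 16, 4] -> [0, 0, 8, 32, 4]
row 4: [32, 0, 16, 16, 64] -> [0, 0, 32, 32, 64]

Answer: 0, 4, 4, 16, 64, 0, 0, 0, 0, 32, 0, 0, 16, 8, 32, 0, 0, 8, 32, 4, 0, 0, 32, 32, 64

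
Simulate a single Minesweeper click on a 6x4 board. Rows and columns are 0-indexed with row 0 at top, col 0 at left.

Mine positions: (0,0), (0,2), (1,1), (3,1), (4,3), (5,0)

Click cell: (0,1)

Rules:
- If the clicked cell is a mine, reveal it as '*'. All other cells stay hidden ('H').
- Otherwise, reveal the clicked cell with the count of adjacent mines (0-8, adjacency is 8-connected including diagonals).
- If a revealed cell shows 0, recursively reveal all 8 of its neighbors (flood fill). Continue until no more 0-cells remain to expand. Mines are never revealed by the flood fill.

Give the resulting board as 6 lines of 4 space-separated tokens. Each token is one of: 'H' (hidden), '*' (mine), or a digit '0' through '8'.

H 3 H H
H H H H
H H H H
H H H H
H H H H
H H H H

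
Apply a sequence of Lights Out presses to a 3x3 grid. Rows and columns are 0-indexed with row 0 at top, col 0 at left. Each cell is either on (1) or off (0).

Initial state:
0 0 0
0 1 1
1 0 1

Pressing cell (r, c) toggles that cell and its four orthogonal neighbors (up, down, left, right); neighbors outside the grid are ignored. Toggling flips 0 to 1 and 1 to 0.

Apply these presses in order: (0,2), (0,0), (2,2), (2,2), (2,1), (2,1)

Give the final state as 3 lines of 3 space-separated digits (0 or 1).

Answer: 1 0 1
1 1 0
1 0 1

Derivation:
After press 1 at (0,2):
0 1 1
0 1 0
1 0 1

After press 2 at (0,0):
1 0 1
1 1 0
1 0 1

After press 3 at (2,2):
1 0 1
1 1 1
1 1 0

After press 4 at (2,2):
1 0 1
1 1 0
1 0 1

After press 5 at (2,1):
1 0 1
1 0 0
0 1 0

After press 6 at (2,1):
1 0 1
1 1 0
1 0 1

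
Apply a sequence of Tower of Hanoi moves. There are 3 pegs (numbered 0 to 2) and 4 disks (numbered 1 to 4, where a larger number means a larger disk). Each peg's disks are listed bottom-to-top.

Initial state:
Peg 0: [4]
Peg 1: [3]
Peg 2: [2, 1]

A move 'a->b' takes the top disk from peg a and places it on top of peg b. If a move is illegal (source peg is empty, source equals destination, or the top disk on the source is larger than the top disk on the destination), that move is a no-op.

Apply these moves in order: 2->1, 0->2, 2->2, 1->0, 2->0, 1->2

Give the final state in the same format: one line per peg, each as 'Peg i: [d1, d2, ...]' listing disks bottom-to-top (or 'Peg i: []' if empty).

After move 1 (2->1):
Peg 0: [4]
Peg 1: [3, 1]
Peg 2: [2]

After move 2 (0->2):
Peg 0: [4]
Peg 1: [3, 1]
Peg 2: [2]

After move 3 (2->2):
Peg 0: [4]
Peg 1: [3, 1]
Peg 2: [2]

After move 4 (1->0):
Peg 0: [4, 1]
Peg 1: [3]
Peg 2: [2]

After move 5 (2->0):
Peg 0: [4, 1]
Peg 1: [3]
Peg 2: [2]

After move 6 (1->2):
Peg 0: [4, 1]
Peg 1: [3]
Peg 2: [2]

Answer: Peg 0: [4, 1]
Peg 1: [3]
Peg 2: [2]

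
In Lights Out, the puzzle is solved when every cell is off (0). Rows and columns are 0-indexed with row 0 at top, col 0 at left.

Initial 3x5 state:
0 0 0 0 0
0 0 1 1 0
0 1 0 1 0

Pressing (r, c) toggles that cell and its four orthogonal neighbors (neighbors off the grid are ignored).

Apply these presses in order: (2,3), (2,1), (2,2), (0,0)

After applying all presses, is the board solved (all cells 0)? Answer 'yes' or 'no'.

After press 1 at (2,3):
0 0 0 0 0
0 0 1 0 0
0 1 1 0 1

After press 2 at (2,1):
0 0 0 0 0
0 1 1 0 0
1 0 0 0 1

After press 3 at (2,2):
0 0 0 0 0
0 1 0 0 0
1 1 1 1 1

After press 4 at (0,0):
1 1 0 0 0
1 1 0 0 0
1 1 1 1 1

Lights still on: 9

Answer: no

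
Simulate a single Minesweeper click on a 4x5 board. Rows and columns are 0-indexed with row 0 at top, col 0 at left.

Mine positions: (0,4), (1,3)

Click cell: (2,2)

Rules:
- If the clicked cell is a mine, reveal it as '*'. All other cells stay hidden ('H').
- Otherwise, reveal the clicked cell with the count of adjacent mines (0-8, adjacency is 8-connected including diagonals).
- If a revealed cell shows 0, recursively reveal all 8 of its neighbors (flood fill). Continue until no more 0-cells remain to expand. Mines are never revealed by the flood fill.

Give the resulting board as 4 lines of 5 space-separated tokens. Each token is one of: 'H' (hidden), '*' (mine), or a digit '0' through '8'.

H H H H H
H H H H H
H H 1 H H
H H H H H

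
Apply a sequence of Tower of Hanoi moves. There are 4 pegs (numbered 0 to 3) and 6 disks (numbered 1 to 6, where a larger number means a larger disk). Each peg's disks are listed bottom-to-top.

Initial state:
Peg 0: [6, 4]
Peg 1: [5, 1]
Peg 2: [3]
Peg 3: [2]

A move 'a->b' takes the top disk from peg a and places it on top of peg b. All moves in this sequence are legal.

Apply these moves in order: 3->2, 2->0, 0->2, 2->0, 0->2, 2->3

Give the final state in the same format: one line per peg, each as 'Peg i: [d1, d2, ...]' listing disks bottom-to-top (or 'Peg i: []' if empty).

After move 1 (3->2):
Peg 0: [6, 4]
Peg 1: [5, 1]
Peg 2: [3, 2]
Peg 3: []

After move 2 (2->0):
Peg 0: [6, 4, 2]
Peg 1: [5, 1]
Peg 2: [3]
Peg 3: []

After move 3 (0->2):
Peg 0: [6, 4]
Peg 1: [5, 1]
Peg 2: [3, 2]
Peg 3: []

After move 4 (2->0):
Peg 0: [6, 4, 2]
Peg 1: [5, 1]
Peg 2: [3]
Peg 3: []

After move 5 (0->2):
Peg 0: [6, 4]
Peg 1: [5, 1]
Peg 2: [3, 2]
Peg 3: []

After move 6 (2->3):
Peg 0: [6, 4]
Peg 1: [5, 1]
Peg 2: [3]
Peg 3: [2]

Answer: Peg 0: [6, 4]
Peg 1: [5, 1]
Peg 2: [3]
Peg 3: [2]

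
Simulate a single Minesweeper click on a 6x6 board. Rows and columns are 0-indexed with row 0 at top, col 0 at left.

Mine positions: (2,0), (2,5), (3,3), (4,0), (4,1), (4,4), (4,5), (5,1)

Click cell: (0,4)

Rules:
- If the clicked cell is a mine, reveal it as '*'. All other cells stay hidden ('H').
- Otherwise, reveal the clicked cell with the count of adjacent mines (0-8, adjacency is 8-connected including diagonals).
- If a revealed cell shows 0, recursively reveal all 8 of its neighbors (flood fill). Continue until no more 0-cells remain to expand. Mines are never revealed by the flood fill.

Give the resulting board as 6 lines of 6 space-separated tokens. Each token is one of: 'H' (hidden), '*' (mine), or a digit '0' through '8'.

0 0 0 0 0 0
1 1 0 0 1 1
H 1 1 1 2 H
H H H H H H
H H H H H H
H H H H H H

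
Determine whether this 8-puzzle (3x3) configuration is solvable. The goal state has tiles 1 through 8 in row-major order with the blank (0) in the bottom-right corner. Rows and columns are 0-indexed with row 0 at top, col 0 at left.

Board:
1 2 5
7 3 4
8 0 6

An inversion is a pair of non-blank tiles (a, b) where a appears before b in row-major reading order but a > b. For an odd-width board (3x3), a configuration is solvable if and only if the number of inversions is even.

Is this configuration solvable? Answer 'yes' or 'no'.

Inversions (pairs i<j in row-major order where tile[i] > tile[j] > 0): 6
6 is even, so the puzzle is solvable.

Answer: yes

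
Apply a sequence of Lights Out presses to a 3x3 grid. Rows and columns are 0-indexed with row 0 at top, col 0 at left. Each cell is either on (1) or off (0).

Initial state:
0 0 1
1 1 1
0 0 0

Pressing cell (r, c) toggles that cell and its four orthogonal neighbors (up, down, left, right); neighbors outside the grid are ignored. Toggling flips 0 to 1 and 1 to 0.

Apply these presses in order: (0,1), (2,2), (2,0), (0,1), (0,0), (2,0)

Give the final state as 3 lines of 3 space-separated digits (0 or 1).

After press 1 at (0,1):
1 1 0
1 0 1
0 0 0

After press 2 at (2,2):
1 1 0
1 0 0
0 1 1

After press 3 at (2,0):
1 1 0
0 0 0
1 0 1

After press 4 at (0,1):
0 0 1
0 1 0
1 0 1

After press 5 at (0,0):
1 1 1
1 1 0
1 0 1

After press 6 at (2,0):
1 1 1
0 1 0
0 1 1

Answer: 1 1 1
0 1 0
0 1 1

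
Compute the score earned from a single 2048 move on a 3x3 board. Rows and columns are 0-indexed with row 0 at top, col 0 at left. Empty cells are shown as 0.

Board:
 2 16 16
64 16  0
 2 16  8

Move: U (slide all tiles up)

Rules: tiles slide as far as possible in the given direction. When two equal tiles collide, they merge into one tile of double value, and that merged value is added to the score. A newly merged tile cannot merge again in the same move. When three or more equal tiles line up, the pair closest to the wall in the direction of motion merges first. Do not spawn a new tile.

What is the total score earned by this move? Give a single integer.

Slide up:
col 0: [2, 64, 2] -> [2, 64, 2]  score +0 (running 0)
col 1: [16, 16, 16] -> [32, 16, 0]  score +32 (running 32)
col 2: [16, 0, 8] -> [16, 8, 0]  score +0 (running 32)
Board after move:
 2 32 16
64 16  8
 2  0  0

Answer: 32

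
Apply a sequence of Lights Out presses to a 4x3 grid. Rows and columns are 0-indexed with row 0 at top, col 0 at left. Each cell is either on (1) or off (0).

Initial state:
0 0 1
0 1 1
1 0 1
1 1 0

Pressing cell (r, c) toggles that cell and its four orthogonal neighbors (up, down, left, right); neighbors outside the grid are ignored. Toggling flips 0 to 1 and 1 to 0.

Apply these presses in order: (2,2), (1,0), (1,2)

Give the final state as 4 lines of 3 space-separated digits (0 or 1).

After press 1 at (2,2):
0 0 1
0 1 0
1 1 0
1 1 1

After press 2 at (1,0):
1 0 1
1 0 0
0 1 0
1 1 1

After press 3 at (1,2):
1 0 0
1 1 1
0 1 1
1 1 1

Answer: 1 0 0
1 1 1
0 1 1
1 1 1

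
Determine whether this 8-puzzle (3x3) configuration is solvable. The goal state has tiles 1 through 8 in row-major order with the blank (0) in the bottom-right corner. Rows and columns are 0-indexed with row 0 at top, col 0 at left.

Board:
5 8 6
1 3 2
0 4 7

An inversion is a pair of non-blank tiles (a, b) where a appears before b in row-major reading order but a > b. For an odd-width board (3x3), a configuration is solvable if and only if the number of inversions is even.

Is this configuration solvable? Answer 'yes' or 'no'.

Inversions (pairs i<j in row-major order where tile[i] > tile[j] > 0): 15
15 is odd, so the puzzle is not solvable.

Answer: no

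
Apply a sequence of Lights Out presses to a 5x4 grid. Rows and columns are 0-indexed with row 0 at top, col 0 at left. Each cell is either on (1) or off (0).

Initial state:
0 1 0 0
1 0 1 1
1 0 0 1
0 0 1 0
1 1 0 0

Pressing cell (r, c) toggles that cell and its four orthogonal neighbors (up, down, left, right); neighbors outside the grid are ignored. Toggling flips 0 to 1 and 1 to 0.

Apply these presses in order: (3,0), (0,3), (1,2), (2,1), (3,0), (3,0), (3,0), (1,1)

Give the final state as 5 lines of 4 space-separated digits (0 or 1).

Answer: 0 0 0 1
0 1 1 1
0 0 0 1
0 1 1 0
1 1 0 0

Derivation:
After press 1 at (3,0):
0 1 0 0
1 0 1 1
0 0 0 1
1 1 1 0
0 1 0 0

After press 2 at (0,3):
0 1 1 1
1 0 1 0
0 0 0 1
1 1 1 0
0 1 0 0

After press 3 at (1,2):
0 1 0 1
1 1 0 1
0 0 1 1
1 1 1 0
0 1 0 0

After press 4 at (2,1):
0 1 0 1
1 0 0 1
1 1 0 1
1 0 1 0
0 1 0 0

After press 5 at (3,0):
0 1 0 1
1 0 0 1
0 1 0 1
0 1 1 0
1 1 0 0

After press 6 at (3,0):
0 1 0 1
1 0 0 1
1 1 0 1
1 0 1 0
0 1 0 0

After press 7 at (3,0):
0 1 0 1
1 0 0 1
0 1 0 1
0 1 1 0
1 1 0 0

After press 8 at (1,1):
0 0 0 1
0 1 1 1
0 0 0 1
0 1 1 0
1 1 0 0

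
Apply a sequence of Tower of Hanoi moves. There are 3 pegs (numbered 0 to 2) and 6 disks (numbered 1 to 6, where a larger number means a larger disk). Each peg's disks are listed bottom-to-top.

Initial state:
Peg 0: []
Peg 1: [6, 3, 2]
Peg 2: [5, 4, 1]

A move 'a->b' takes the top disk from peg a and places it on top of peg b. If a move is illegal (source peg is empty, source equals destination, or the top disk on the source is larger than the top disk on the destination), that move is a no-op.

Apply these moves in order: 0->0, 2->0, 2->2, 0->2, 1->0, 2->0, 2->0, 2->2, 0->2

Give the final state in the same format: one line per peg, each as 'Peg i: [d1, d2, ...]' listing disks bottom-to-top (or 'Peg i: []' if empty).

After move 1 (0->0):
Peg 0: []
Peg 1: [6, 3, 2]
Peg 2: [5, 4, 1]

After move 2 (2->0):
Peg 0: [1]
Peg 1: [6, 3, 2]
Peg 2: [5, 4]

After move 3 (2->2):
Peg 0: [1]
Peg 1: [6, 3, 2]
Peg 2: [5, 4]

After move 4 (0->2):
Peg 0: []
Peg 1: [6, 3, 2]
Peg 2: [5, 4, 1]

After move 5 (1->0):
Peg 0: [2]
Peg 1: [6, 3]
Peg 2: [5, 4, 1]

After move 6 (2->0):
Peg 0: [2, 1]
Peg 1: [6, 3]
Peg 2: [5, 4]

After move 7 (2->0):
Peg 0: [2, 1]
Peg 1: [6, 3]
Peg 2: [5, 4]

After move 8 (2->2):
Peg 0: [2, 1]
Peg 1: [6, 3]
Peg 2: [5, 4]

After move 9 (0->2):
Peg 0: [2]
Peg 1: [6, 3]
Peg 2: [5, 4, 1]

Answer: Peg 0: [2]
Peg 1: [6, 3]
Peg 2: [5, 4, 1]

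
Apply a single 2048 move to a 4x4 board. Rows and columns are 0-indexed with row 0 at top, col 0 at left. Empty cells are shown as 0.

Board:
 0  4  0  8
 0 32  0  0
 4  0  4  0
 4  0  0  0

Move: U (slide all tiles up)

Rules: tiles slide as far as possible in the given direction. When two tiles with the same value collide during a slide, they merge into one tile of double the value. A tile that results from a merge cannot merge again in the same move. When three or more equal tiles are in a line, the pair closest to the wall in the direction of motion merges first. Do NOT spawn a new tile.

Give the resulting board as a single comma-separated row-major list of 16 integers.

Answer: 8, 4, 4, 8, 0, 32, 0, 0, 0, 0, 0, 0, 0, 0, 0, 0

Derivation:
Slide up:
col 0: [0, 0, 4, 4] -> [8, 0, 0, 0]
col 1: [4, 32, 0, 0] -> [4, 32, 0, 0]
col 2: [0, 0, 4, 0] -> [4, 0, 0, 0]
col 3: [8, 0, 0, 0] -> [8, 0, 0, 0]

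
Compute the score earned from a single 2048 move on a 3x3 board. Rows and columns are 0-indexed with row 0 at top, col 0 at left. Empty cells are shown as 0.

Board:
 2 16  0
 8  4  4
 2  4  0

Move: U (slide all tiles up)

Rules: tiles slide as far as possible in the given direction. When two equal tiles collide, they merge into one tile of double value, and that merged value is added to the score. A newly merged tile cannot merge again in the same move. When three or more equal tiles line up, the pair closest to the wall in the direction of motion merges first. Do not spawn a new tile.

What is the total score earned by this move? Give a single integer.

Slide up:
col 0: [2, 8, 2] -> [2, 8, 2]  score +0 (running 0)
col 1: [16, 4, 4] -> [16, 8, 0]  score +8 (running 8)
col 2: [0, 4, 0] -> [4, 0, 0]  score +0 (running 8)
Board after move:
 2 16  4
 8  8  0
 2  0  0

Answer: 8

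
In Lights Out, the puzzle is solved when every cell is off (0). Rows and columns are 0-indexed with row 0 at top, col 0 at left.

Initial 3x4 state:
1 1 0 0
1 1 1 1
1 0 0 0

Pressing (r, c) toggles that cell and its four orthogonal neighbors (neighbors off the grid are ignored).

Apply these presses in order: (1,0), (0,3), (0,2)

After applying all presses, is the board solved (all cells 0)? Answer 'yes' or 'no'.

Answer: yes

Derivation:
After press 1 at (1,0):
0 1 0 0
0 0 1 1
0 0 0 0

After press 2 at (0,3):
0 1 1 1
0 0 1 0
0 0 0 0

After press 3 at (0,2):
0 0 0 0
0 0 0 0
0 0 0 0

Lights still on: 0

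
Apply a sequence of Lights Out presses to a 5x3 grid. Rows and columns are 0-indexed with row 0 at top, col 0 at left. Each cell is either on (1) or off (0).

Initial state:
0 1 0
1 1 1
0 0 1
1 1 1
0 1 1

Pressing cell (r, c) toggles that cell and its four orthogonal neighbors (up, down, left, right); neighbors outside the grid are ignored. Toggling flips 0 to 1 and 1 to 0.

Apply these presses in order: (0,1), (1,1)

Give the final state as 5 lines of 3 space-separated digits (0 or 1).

Answer: 1 1 1
0 1 0
0 1 1
1 1 1
0 1 1

Derivation:
After press 1 at (0,1):
1 0 1
1 0 1
0 0 1
1 1 1
0 1 1

After press 2 at (1,1):
1 1 1
0 1 0
0 1 1
1 1 1
0 1 1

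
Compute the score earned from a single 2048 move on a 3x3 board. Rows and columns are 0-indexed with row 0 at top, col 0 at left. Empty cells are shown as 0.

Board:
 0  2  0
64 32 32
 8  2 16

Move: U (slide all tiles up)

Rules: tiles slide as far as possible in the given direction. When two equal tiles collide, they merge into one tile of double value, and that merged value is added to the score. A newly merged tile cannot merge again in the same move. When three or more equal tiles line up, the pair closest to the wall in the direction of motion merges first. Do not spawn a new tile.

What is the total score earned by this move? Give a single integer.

Slide up:
col 0: [0, 64, 8] -> [64, 8, 0]  score +0 (running 0)
col 1: [2, 32, 2] -> [2, 32, 2]  score +0 (running 0)
col 2: [0, 32, 16] -> [32, 16, 0]  score +0 (running 0)
Board after move:
64  2 32
 8 32 16
 0  2  0

Answer: 0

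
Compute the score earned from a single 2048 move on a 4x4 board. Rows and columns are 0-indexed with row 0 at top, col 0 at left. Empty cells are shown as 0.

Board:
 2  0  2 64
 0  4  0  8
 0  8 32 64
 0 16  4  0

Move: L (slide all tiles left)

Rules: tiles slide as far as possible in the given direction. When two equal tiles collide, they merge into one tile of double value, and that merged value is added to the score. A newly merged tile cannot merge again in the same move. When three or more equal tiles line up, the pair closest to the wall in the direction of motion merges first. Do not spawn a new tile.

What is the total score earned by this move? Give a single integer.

Slide left:
row 0: [2, 0, 2, 64] -> [4, 64, 0, 0]  score +4 (running 4)
row 1: [0, 4, 0, 8] -> [4, 8, 0, 0]  score +0 (running 4)
row 2: [0, 8, 32, 64] -> [8, 32, 64, 0]  score +0 (running 4)
row 3: [0, 16, 4, 0] -> [16, 4, 0, 0]  score +0 (running 4)
Board after move:
 4 64  0  0
 4  8  0  0
 8 32 64  0
16  4  0  0

Answer: 4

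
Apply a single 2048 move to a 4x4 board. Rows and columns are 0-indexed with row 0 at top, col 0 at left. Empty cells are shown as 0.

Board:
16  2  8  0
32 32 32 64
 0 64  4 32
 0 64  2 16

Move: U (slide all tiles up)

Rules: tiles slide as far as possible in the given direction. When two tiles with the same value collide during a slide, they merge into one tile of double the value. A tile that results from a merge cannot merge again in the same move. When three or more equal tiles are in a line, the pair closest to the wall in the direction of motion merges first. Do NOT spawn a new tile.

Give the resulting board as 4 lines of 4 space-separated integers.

Slide up:
col 0: [16, 32, 0, 0] -> [16, 32, 0, 0]
col 1: [2, 32, 64, 64] -> [2, 32, 128, 0]
col 2: [8, 32, 4, 2] -> [8, 32, 4, 2]
col 3: [0, 64, 32, 16] -> [64, 32, 16, 0]

Answer:  16   2   8  64
 32  32  32  32
  0 128   4  16
  0   0   2   0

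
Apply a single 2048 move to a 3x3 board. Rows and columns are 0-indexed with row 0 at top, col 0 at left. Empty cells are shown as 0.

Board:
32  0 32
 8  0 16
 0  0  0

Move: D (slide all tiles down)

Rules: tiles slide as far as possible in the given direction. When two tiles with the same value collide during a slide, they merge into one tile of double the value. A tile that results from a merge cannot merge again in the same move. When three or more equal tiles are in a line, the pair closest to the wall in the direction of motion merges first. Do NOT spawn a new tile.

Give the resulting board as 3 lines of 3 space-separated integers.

Slide down:
col 0: [32, 8, 0] -> [0, 32, 8]
col 1: [0, 0, 0] -> [0, 0, 0]
col 2: [32, 16, 0] -> [0, 32, 16]

Answer:  0  0  0
32  0 32
 8  0 16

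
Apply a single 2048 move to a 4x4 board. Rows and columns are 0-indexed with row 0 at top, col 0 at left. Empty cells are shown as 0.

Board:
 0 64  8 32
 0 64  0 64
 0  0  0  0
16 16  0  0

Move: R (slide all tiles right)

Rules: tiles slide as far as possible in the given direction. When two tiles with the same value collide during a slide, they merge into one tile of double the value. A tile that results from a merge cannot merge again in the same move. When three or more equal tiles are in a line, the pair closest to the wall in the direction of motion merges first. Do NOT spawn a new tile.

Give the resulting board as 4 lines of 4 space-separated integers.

Slide right:
row 0: [0, 64, 8, 32] -> [0, 64, 8, 32]
row 1: [0, 64, 0, 64] -> [0, 0, 0, 128]
row 2: [0, 0, 0, 0] -> [0, 0, 0, 0]
row 3: [16, 16, 0, 0] -> [0, 0, 0, 32]

Answer:   0  64   8  32
  0   0   0 128
  0   0   0   0
  0   0   0  32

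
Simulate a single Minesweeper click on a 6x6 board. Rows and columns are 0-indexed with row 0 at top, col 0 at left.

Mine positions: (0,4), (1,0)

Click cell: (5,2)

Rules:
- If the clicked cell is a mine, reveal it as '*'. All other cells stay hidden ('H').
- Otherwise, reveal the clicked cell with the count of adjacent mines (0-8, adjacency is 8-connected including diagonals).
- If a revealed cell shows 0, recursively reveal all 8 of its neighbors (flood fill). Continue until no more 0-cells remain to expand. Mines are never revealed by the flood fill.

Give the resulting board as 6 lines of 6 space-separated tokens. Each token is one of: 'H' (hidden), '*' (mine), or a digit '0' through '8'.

H 1 0 1 H H
H 1 0 1 1 1
1 1 0 0 0 0
0 0 0 0 0 0
0 0 0 0 0 0
0 0 0 0 0 0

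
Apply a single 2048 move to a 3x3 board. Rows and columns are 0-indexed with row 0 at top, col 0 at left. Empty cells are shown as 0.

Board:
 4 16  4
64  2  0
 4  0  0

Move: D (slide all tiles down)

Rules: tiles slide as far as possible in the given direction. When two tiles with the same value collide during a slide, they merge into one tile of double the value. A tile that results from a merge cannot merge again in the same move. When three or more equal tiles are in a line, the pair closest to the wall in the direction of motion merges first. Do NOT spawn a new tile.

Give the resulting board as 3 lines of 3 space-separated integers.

Slide down:
col 0: [4, 64, 4] -> [4, 64, 4]
col 1: [16, 2, 0] -> [0, 16, 2]
col 2: [4, 0, 0] -> [0, 0, 4]

Answer:  4  0  0
64 16  0
 4  2  4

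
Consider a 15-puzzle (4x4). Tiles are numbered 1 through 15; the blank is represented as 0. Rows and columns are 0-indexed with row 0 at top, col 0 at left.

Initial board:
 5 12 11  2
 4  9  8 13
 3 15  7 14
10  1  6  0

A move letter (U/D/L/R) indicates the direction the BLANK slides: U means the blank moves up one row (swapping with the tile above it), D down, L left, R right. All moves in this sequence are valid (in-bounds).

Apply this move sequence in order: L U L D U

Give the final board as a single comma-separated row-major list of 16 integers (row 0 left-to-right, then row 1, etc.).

Answer: 5, 12, 11, 2, 4, 9, 8, 13, 3, 0, 15, 14, 10, 1, 7, 6

Derivation:
After move 1 (L):
 5 12 11  2
 4  9  8 13
 3 15  7 14
10  1  0  6

After move 2 (U):
 5 12 11  2
 4  9  8 13
 3 15  0 14
10  1  7  6

After move 3 (L):
 5 12 11  2
 4  9  8 13
 3  0 15 14
10  1  7  6

After move 4 (D):
 5 12 11  2
 4  9  8 13
 3  1 15 14
10  0  7  6

After move 5 (U):
 5 12 11  2
 4  9  8 13
 3  0 15 14
10  1  7  6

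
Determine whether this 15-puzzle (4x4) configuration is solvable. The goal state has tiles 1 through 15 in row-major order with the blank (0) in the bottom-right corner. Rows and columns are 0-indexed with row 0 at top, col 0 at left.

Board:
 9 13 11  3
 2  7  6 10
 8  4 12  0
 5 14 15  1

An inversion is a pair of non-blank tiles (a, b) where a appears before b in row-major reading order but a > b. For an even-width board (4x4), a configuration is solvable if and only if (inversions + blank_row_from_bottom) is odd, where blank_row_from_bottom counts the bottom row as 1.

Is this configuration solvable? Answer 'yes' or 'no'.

Answer: yes

Derivation:
Inversions: 51
Blank is in row 2 (0-indexed from top), which is row 2 counting from the bottom (bottom = 1).
51 + 2 = 53, which is odd, so the puzzle is solvable.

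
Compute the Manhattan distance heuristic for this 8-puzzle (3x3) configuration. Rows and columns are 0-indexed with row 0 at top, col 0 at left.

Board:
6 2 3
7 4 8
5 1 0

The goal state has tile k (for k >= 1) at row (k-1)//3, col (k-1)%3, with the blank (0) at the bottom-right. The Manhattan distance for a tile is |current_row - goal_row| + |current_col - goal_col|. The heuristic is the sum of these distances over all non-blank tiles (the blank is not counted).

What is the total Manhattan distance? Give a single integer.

Tile 6: (0,0)->(1,2) = 3
Tile 2: (0,1)->(0,1) = 0
Tile 3: (0,2)->(0,2) = 0
Tile 7: (1,0)->(2,0) = 1
Tile 4: (1,1)->(1,0) = 1
Tile 8: (1,2)->(2,1) = 2
Tile 5: (2,0)->(1,1) = 2
Tile 1: (2,1)->(0,0) = 3
Sum: 3 + 0 + 0 + 1 + 1 + 2 + 2 + 3 = 12

Answer: 12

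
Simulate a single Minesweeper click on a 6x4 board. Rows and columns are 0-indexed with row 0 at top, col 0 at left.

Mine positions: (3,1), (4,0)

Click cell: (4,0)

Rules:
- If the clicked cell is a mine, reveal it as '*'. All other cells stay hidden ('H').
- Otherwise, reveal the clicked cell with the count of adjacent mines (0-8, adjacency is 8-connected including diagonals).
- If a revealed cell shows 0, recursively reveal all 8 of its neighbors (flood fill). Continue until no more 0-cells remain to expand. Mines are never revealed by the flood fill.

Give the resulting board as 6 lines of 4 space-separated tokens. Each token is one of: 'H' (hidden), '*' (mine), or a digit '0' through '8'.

H H H H
H H H H
H H H H
H H H H
* H H H
H H H H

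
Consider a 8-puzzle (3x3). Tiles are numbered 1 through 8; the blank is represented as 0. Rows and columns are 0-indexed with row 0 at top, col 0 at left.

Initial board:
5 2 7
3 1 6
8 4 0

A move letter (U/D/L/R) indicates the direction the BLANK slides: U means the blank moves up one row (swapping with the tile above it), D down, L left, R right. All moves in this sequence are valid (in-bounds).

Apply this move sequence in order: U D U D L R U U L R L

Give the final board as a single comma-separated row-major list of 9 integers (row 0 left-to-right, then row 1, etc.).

After move 1 (U):
5 2 7
3 1 0
8 4 6

After move 2 (D):
5 2 7
3 1 6
8 4 0

After move 3 (U):
5 2 7
3 1 0
8 4 6

After move 4 (D):
5 2 7
3 1 6
8 4 0

After move 5 (L):
5 2 7
3 1 6
8 0 4

After move 6 (R):
5 2 7
3 1 6
8 4 0

After move 7 (U):
5 2 7
3 1 0
8 4 6

After move 8 (U):
5 2 0
3 1 7
8 4 6

After move 9 (L):
5 0 2
3 1 7
8 4 6

After move 10 (R):
5 2 0
3 1 7
8 4 6

After move 11 (L):
5 0 2
3 1 7
8 4 6

Answer: 5, 0, 2, 3, 1, 7, 8, 4, 6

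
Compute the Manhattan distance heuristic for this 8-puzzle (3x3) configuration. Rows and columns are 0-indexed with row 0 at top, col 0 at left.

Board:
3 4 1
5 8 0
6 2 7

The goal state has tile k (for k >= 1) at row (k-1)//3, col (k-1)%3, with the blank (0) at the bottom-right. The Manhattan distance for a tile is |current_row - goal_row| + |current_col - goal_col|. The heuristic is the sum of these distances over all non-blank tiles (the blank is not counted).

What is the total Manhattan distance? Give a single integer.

Answer: 15

Derivation:
Tile 3: (0,0)->(0,2) = 2
Tile 4: (0,1)->(1,0) = 2
Tile 1: (0,2)->(0,0) = 2
Tile 5: (1,0)->(1,1) = 1
Tile 8: (1,1)->(2,1) = 1
Tile 6: (2,0)->(1,2) = 3
Tile 2: (2,1)->(0,1) = 2
Tile 7: (2,2)->(2,0) = 2
Sum: 2 + 2 + 2 + 1 + 1 + 3 + 2 + 2 = 15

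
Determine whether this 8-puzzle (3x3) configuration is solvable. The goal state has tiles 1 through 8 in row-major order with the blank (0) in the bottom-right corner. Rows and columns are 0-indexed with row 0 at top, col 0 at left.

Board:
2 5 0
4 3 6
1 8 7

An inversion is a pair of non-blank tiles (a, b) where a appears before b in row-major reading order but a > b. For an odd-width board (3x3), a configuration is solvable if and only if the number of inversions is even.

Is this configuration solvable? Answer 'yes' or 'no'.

Inversions (pairs i<j in row-major order where tile[i] > tile[j] > 0): 9
9 is odd, so the puzzle is not solvable.

Answer: no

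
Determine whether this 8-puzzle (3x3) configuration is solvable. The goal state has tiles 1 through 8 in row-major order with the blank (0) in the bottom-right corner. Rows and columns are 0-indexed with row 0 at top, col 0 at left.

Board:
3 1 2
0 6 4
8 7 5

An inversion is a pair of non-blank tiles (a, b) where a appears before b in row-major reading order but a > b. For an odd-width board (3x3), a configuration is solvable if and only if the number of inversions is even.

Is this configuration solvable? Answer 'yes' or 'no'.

Answer: no

Derivation:
Inversions (pairs i<j in row-major order where tile[i] > tile[j] > 0): 7
7 is odd, so the puzzle is not solvable.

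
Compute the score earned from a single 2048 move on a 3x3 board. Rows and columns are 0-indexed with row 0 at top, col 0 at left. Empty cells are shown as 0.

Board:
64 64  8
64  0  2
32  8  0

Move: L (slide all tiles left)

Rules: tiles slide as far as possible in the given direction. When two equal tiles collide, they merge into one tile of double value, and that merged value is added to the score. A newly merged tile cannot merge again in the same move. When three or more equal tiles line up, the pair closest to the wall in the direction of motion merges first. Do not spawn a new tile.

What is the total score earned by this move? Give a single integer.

Slide left:
row 0: [64, 64, 8] -> [128, 8, 0]  score +128 (running 128)
row 1: [64, 0, 2] -> [64, 2, 0]  score +0 (running 128)
row 2: [32, 8, 0] -> [32, 8, 0]  score +0 (running 128)
Board after move:
128   8   0
 64   2   0
 32   8   0

Answer: 128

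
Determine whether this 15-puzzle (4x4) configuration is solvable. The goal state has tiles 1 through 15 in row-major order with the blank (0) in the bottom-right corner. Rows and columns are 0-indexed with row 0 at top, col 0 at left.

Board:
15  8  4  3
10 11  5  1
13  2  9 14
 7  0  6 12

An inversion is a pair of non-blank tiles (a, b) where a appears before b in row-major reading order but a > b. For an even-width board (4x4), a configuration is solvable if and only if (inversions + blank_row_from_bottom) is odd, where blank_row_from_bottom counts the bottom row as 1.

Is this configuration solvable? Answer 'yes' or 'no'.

Answer: no

Derivation:
Inversions: 51
Blank is in row 3 (0-indexed from top), which is row 1 counting from the bottom (bottom = 1).
51 + 1 = 52, which is even, so the puzzle is not solvable.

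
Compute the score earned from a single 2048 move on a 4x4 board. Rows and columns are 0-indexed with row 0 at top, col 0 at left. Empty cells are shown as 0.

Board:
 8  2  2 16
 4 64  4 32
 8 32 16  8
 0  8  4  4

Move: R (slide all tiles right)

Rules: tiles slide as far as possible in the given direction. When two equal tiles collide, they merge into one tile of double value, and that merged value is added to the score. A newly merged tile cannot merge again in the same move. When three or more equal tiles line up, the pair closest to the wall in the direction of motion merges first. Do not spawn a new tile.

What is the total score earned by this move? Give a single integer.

Slide right:
row 0: [8, 2, 2, 16] -> [0, 8, 4, 16]  score +4 (running 4)
row 1: [4, 64, 4, 32] -> [4, 64, 4, 32]  score +0 (running 4)
row 2: [8, 32, 16, 8] -> [8, 32, 16, 8]  score +0 (running 4)
row 3: [0, 8, 4, 4] -> [0, 0, 8, 8]  score +8 (running 12)
Board after move:
 0  8  4 16
 4 64  4 32
 8 32 16  8
 0  0  8  8

Answer: 12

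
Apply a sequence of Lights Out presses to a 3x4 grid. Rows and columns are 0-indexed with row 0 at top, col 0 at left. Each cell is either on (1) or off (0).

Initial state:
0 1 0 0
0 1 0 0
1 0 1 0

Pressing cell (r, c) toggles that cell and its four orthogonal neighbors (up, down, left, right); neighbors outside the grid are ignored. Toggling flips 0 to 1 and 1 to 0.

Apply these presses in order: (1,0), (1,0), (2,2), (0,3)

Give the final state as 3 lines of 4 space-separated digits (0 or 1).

Answer: 0 1 1 1
0 1 1 1
1 1 0 1

Derivation:
After press 1 at (1,0):
1 1 0 0
1 0 0 0
0 0 1 0

After press 2 at (1,0):
0 1 0 0
0 1 0 0
1 0 1 0

After press 3 at (2,2):
0 1 0 0
0 1 1 0
1 1 0 1

After press 4 at (0,3):
0 1 1 1
0 1 1 1
1 1 0 1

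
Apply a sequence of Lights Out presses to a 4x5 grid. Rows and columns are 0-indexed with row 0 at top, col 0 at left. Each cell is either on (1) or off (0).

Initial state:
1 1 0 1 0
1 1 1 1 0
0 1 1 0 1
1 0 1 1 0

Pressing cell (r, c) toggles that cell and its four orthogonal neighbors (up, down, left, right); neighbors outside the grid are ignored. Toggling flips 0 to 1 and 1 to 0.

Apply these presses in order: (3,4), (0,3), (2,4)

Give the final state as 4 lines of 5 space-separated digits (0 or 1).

After press 1 at (3,4):
1 1 0 1 0
1 1 1 1 0
0 1 1 0 0
1 0 1 0 1

After press 2 at (0,3):
1 1 1 0 1
1 1 1 0 0
0 1 1 0 0
1 0 1 0 1

After press 3 at (2,4):
1 1 1 0 1
1 1 1 0 1
0 1 1 1 1
1 0 1 0 0

Answer: 1 1 1 0 1
1 1 1 0 1
0 1 1 1 1
1 0 1 0 0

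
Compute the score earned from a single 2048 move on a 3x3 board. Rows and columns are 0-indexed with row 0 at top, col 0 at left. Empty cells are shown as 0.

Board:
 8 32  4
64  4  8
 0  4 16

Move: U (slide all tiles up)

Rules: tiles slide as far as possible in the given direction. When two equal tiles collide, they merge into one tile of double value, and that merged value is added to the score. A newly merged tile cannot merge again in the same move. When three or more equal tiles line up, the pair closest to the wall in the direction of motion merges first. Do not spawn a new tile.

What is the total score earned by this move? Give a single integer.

Slide up:
col 0: [8, 64, 0] -> [8, 64, 0]  score +0 (running 0)
col 1: [32, 4, 4] -> [32, 8, 0]  score +8 (running 8)
col 2: [4, 8, 16] -> [4, 8, 16]  score +0 (running 8)
Board after move:
 8 32  4
64  8  8
 0  0 16

Answer: 8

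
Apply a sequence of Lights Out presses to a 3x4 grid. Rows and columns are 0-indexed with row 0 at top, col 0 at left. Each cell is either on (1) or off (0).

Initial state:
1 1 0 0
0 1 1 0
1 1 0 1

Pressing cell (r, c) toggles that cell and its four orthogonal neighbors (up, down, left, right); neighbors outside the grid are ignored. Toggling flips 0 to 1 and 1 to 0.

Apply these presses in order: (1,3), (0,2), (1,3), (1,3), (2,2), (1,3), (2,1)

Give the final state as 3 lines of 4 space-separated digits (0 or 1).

Answer: 1 0 1 1
0 0 1 0
0 1 0 0

Derivation:
After press 1 at (1,3):
1 1 0 1
0 1 0 1
1 1 0 0

After press 2 at (0,2):
1 0 1 0
0 1 1 1
1 1 0 0

After press 3 at (1,3):
1 0 1 1
0 1 0 0
1 1 0 1

After press 4 at (1,3):
1 0 1 0
0 1 1 1
1 1 0 0

After press 5 at (2,2):
1 0 1 0
0 1 0 1
1 0 1 1

After press 6 at (1,3):
1 0 1 1
0 1 1 0
1 0 1 0

After press 7 at (2,1):
1 0 1 1
0 0 1 0
0 1 0 0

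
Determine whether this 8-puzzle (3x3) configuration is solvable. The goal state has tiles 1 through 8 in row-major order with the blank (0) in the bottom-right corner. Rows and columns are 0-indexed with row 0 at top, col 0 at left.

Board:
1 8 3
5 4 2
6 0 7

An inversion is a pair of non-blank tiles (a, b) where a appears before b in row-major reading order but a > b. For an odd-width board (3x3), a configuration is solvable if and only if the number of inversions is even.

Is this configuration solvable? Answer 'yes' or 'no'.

Inversions (pairs i<j in row-major order where tile[i] > tile[j] > 0): 10
10 is even, so the puzzle is solvable.

Answer: yes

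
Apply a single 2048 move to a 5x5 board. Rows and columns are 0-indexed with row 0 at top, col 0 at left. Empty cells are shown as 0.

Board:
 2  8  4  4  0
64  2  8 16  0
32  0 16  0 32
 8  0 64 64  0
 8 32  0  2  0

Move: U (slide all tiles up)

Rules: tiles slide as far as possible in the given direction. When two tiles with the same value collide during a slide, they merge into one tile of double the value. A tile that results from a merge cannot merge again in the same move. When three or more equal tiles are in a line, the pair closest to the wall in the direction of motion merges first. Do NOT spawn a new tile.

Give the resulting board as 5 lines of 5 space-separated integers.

Slide up:
col 0: [2, 64, 32, 8, 8] -> [2, 64, 32, 16, 0]
col 1: [8, 2, 0, 0, 32] -> [8, 2, 32, 0, 0]
col 2: [4, 8, 16, 64, 0] -> [4, 8, 16, 64, 0]
col 3: [4, 16, 0, 64, 2] -> [4, 16, 64, 2, 0]
col 4: [0, 0, 32, 0, 0] -> [32, 0, 0, 0, 0]

Answer:  2  8  4  4 32
64  2  8 16  0
32 32 16 64  0
16  0 64  2  0
 0  0  0  0  0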